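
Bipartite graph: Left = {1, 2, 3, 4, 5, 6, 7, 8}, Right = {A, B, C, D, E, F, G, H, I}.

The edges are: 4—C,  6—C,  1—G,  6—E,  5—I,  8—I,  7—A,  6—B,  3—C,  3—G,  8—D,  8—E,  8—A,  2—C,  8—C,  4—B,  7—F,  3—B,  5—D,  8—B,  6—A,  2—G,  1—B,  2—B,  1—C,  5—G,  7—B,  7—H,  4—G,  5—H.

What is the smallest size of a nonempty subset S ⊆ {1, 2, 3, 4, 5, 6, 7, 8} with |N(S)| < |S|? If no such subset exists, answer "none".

Take S = {1, 2, 3, 4}. Its neighbourhood is {B, C, G}, so |N(S)| = 3 < |S| = 4.
Every subset of size less than 4 has at least as many neighbours as members, so 4 is the minimum.

4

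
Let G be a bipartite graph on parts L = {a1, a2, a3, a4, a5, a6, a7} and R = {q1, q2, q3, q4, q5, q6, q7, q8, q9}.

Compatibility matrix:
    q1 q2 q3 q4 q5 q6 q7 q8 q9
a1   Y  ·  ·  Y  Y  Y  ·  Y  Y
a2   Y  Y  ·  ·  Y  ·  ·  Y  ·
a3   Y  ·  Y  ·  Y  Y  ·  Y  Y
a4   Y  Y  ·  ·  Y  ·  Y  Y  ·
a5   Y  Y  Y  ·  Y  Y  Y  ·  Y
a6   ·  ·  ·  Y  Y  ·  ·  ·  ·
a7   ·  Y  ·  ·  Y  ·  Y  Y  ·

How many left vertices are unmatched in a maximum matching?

One maximum matching: a1–q4, a2–q2, a3–q6, a4–q7, a5–q9, a6–q5, a7–q8.
All 7 left vertices are matched, so no larger matching exists.
That matches 7 of the 7, leaving 0 unmatched; no matching can do better.

0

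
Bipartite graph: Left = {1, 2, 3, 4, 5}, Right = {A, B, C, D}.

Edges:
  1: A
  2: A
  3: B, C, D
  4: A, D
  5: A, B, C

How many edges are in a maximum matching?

4

One maximum matching: 1→A, 3→C, 4→D, 5→B.
The set {1, 2} has only 1 neighbour ({A}), so by Hall's theorem at most 4 of the 5 left vertices can be matched.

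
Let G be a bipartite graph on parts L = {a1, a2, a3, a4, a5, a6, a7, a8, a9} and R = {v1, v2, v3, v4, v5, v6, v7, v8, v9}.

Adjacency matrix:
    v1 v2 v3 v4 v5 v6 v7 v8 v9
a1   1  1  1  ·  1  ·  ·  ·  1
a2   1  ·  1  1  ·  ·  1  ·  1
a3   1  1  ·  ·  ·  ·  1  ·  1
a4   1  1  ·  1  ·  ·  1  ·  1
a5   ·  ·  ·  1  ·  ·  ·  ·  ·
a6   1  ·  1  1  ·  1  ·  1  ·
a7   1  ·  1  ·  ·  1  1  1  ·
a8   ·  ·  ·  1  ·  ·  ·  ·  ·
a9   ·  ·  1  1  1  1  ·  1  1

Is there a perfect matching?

The set {a5, a8} has only 1 neighbour ({v4}), so by Hall's theorem at most 8 of the 9 left vertices can be matched.
Hence no matching covers every left vertex.

No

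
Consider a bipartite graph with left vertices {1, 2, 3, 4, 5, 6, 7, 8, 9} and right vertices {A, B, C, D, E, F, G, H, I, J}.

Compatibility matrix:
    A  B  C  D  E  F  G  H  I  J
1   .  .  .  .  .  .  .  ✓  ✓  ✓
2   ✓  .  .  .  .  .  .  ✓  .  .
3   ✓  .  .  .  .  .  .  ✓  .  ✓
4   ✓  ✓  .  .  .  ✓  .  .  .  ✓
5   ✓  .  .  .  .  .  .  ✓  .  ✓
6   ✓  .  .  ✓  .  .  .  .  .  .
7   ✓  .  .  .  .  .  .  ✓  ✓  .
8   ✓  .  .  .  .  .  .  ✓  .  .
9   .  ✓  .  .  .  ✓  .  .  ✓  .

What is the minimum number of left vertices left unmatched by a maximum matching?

2

A valid assignment of size 7: 1-I, 2-A, 3-H, 4-F, 5-J, 6-D, 9-B.
The set {1, 2, 3, 5, 7, 8} has only 4 neighbours ({A, H, I, J}), so by Hall's theorem at most 7 of the 9 left vertices can be matched.
That matches 7 of the 9, leaving 2 unmatched; no matching can do better.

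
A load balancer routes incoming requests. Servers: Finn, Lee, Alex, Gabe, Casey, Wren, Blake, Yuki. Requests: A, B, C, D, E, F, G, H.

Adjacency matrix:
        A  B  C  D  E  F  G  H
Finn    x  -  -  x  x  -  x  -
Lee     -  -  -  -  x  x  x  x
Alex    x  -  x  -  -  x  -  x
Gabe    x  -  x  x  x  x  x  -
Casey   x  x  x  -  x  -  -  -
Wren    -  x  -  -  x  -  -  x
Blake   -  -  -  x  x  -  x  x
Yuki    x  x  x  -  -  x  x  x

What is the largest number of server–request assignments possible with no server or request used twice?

8

One maximum matching: Finn→A, Lee→H, Alex→C, Gabe→F, Casey→E, Wren→B, Blake→D, Yuki→G.
All 8 servers are matched, so no larger matching exists.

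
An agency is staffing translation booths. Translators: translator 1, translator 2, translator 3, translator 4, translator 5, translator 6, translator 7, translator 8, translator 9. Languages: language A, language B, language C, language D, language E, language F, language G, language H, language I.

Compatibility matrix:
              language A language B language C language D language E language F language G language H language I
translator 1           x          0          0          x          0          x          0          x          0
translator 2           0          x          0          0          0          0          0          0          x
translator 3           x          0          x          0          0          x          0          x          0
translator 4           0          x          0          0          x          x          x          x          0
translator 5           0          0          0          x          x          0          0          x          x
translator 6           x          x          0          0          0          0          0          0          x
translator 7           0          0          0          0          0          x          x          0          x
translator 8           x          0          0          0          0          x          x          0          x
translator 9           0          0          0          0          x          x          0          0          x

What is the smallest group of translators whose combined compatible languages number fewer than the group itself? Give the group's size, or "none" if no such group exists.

none

A matching saturating every translator exists, for instance translator 1→language D, translator 2→language I, translator 3→language C, translator 4→language H, translator 5→language E, translator 6→language B, translator 7→language G, translator 8→language A, translator 9→language F.
By Hall's marriage theorem, this means |N(S)| ≥ |S| for every subset S, so no violating subset exists.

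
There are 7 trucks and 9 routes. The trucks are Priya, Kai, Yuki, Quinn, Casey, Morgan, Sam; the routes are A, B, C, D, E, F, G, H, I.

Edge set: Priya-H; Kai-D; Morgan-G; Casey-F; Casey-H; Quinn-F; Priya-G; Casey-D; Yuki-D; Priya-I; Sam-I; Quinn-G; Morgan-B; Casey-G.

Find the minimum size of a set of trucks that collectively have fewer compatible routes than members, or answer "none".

2

Take S = {Kai, Yuki}. Its neighbourhood is {D}, so |N(S)| = 1 < |S| = 2.
No single vertex violates Hall's condition since each has at least one neighbour, so 2 is the minimum.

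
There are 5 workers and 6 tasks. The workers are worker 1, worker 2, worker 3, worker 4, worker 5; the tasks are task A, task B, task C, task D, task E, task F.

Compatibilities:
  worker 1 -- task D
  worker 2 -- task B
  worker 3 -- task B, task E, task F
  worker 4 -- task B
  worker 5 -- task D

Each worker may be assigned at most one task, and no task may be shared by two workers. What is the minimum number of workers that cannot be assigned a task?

2

A valid assignment of size 3: worker 1–task D, worker 2–task B, worker 3–task E.
The set {worker 1, worker 2, worker 4, worker 5} has only 2 neighbours ({task B, task D}), so by Hall's theorem at most 3 of the 5 workers can be matched.
That matches 3 of the 5, leaving 2 unmatched; no matching can do better.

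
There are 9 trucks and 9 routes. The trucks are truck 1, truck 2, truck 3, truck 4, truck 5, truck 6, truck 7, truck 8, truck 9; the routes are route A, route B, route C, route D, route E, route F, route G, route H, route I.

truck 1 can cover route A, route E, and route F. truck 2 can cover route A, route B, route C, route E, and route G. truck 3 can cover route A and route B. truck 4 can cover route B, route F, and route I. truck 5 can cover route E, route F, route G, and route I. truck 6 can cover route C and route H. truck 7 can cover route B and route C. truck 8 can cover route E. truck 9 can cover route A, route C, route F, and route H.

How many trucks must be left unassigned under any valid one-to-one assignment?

1

For example, pair truck 1-route F, truck 2-route G, truck 3-route A, truck 4-route B, truck 5-route I, truck 6-route H, truck 7-route C, truck 8-route E.
The set {truck 1, truck 2, truck 3, truck 4, truck 5, truck 6, truck 7, truck 8, truck 9} has only 8 neighbours ({route A, route B, route C, route E, route F, route G, route H, route I}), so by Hall's theorem at most 8 of the 9 trucks can be matched.
That matches 8 of the 9, leaving 1 unmatched; no matching can do better.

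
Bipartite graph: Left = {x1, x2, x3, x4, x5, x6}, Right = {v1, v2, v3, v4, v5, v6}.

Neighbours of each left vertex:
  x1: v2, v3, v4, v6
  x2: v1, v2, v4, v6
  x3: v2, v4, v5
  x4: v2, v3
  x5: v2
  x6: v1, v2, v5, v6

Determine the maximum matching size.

A valid assignment of size 6: x1→v4, x2→v6, x3→v5, x4→v3, x5→v2, x6→v1.
This saturates every left vertex, so 6 is the maximum.

6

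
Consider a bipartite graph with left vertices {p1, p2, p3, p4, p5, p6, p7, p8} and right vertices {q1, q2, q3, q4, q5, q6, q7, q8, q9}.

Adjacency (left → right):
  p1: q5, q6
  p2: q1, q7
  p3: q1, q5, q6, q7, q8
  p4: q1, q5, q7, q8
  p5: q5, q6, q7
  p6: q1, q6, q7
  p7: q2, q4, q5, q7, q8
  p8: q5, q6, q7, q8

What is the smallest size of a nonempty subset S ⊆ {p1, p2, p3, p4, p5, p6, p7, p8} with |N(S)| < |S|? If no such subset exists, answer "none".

6

Take S = {p1, p2, p3, p4, p5, p6}. Its neighbourhood is {q1, q5, q6, q7, q8}, so |N(S)| = 5 < |S| = 6.
Every subset of size less than 6 has at least as many neighbours as members, so 6 is the minimum.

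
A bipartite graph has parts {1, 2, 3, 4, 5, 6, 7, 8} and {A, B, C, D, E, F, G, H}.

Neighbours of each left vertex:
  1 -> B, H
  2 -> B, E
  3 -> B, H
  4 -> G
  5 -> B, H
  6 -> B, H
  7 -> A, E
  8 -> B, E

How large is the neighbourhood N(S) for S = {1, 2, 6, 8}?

The union of neighbours of {1, 2, 6, 8} is {B, E, H}, which has 3 elements.
Since |N(S)| = 3 < |S| = 4, Hall's condition fails for this subset.

3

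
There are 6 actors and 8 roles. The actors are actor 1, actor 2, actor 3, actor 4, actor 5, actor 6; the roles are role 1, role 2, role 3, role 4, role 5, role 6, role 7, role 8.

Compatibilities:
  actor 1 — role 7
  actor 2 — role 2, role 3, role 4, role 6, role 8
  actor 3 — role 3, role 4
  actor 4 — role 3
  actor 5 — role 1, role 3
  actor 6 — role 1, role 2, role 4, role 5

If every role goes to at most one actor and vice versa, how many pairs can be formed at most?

6

For example, pair actor 1→role 7, actor 2→role 8, actor 3→role 4, actor 4→role 3, actor 5→role 1, actor 6→role 5.
All 6 actors are matched, so no larger matching exists.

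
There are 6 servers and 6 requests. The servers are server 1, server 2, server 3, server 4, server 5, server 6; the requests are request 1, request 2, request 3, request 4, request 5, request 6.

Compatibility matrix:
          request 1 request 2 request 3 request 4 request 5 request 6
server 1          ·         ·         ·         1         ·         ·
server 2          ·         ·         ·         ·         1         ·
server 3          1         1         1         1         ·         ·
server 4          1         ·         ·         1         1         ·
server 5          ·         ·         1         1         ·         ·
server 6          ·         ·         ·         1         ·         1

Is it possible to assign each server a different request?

One maximum matching: server 1–request 4, server 2–request 5, server 3–request 2, server 4–request 1, server 5–request 3, server 6–request 6.
Every server is matched, so this is a perfect matching.

Yes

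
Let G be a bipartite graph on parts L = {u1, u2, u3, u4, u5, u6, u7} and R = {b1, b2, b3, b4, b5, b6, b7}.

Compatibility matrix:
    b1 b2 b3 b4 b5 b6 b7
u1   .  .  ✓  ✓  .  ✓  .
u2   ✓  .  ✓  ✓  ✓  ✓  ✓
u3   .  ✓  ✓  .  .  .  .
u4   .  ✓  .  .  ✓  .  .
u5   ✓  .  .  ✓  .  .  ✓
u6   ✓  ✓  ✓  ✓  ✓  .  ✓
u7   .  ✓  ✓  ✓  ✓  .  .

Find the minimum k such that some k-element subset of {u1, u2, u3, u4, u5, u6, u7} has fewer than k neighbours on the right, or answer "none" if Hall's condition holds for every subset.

A matching saturating every left vertex exists, for instance u1→b6, u2→b1, u3→b2, u4→b5, u5→b4, u6→b7, u7→b3.
By Hall's marriage theorem, this means |N(S)| ≥ |S| for every subset S, so no violating subset exists.

none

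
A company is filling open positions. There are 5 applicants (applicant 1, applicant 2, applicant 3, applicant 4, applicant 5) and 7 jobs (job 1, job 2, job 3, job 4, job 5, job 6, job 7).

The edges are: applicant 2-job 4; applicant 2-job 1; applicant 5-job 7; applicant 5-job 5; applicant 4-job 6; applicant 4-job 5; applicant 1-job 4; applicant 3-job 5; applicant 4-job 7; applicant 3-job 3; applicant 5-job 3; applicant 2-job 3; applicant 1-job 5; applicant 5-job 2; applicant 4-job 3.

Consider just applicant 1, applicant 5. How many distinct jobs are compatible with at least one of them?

5

The union of neighbours of {applicant 1, applicant 5} is {job 2, job 3, job 4, job 5, job 7}, which has 5 elements.
Since |N(S)| = 5 ≥ |S| = 2, Hall's condition holds for this subset.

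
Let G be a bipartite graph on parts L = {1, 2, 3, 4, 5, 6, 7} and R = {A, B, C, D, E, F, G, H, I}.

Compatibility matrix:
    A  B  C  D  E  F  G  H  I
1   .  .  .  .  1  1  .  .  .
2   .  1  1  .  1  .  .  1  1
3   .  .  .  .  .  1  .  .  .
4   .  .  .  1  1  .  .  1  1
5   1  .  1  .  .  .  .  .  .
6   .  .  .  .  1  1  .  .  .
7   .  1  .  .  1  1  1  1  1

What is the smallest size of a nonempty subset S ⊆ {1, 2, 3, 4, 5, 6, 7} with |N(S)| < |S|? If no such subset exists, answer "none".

3

Take S = {1, 3, 6}. Its neighbourhood is {E, F}, so |N(S)| = 2 < |S| = 3.
Every subset of size less than 3 has at least as many neighbours as members, so 3 is the minimum.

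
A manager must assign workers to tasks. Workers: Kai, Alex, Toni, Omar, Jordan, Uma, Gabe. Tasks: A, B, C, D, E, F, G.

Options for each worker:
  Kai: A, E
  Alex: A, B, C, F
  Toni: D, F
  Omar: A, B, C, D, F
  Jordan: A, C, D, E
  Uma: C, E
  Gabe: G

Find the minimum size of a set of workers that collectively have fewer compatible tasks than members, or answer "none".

none

A matching saturating every worker exists, for instance Kai→A, Alex→F, Toni→D, Omar→B, Jordan→C, Uma→E, Gabe→G.
By Hall's marriage theorem, this means |N(S)| ≥ |S| for every subset S, so no violating subset exists.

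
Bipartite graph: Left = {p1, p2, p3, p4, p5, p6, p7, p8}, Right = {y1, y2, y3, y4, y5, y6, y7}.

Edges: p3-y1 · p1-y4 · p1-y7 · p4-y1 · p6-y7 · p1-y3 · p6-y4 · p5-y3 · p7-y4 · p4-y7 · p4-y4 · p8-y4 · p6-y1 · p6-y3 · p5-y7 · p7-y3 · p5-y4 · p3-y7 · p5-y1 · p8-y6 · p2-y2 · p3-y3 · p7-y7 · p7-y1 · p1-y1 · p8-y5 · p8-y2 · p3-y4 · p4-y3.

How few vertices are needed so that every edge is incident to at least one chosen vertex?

6

A maximum matching has 6 edges (e.g. p1–y7, p2–y2, p3–y4, p4–y1, p5–y3, p8–y6).
By König's theorem the minimum vertex cover has the same size. One such cover is {p2, p8, y1, y3, y4, y7}.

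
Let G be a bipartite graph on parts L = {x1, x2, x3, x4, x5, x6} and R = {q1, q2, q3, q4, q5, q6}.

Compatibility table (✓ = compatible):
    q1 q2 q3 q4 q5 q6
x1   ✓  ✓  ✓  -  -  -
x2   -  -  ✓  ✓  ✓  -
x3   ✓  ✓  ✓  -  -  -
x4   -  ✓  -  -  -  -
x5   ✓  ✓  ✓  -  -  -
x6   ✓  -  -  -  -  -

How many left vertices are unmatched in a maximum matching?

One maximum matching: x1–q1, x2–q4, x3–q3, x4–q2.
The set {x1, x3, x4, x5, x6} has only 3 neighbours ({q1, q2, q3}), so by Hall's theorem at most 4 of the 6 left vertices can be matched.
That matches 4 of the 6, leaving 2 unmatched; no matching can do better.

2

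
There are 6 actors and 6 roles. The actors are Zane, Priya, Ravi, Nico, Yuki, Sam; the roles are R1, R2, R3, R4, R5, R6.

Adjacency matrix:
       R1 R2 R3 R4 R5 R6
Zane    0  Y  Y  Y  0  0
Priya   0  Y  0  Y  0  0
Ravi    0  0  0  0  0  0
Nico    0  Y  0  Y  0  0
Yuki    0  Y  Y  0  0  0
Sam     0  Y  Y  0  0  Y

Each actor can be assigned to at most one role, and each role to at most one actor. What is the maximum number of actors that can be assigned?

For example, pair Zane–R3, Priya–R2, Nico–R4, Sam–R6.
The set {Zane, Priya, Ravi, Nico, Yuki} has only 3 neighbours ({R2, R3, R4}), so by Hall's theorem at most 4 of the 6 actors can be matched.

4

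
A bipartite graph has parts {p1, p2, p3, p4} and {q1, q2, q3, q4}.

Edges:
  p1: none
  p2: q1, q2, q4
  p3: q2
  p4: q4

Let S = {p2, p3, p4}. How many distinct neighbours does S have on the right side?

The union of neighbours of {p2, p3, p4} is {q1, q2, q4}, which has 3 elements.
Since |N(S)| = 3 ≥ |S| = 3, Hall's condition holds for this subset.

3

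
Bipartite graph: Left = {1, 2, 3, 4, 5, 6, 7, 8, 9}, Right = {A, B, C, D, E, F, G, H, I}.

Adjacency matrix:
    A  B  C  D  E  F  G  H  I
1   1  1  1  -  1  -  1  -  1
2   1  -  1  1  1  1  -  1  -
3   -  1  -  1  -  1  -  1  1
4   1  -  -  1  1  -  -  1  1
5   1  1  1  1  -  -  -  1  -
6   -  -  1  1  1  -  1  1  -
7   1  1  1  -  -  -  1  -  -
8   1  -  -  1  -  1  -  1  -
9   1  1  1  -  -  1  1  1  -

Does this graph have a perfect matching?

One maximum matching: 1–A, 2–E, 3–F, 4–I, 5–B, 6–H, 7–C, 8–D, 9–G.
Every left vertex is matched, so this is a perfect matching.

Yes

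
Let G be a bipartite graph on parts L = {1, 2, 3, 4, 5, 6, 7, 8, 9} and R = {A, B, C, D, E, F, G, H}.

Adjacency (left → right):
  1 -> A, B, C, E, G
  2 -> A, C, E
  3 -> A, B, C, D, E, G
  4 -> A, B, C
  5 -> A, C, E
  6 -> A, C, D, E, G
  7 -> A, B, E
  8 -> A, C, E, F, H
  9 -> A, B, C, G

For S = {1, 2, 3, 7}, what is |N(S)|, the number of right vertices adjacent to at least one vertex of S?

The union of neighbours of {1, 2, 3, 7} is {A, B, C, D, E, G}, which has 6 elements.
Since |N(S)| = 6 ≥ |S| = 4, Hall's condition holds for this subset.

6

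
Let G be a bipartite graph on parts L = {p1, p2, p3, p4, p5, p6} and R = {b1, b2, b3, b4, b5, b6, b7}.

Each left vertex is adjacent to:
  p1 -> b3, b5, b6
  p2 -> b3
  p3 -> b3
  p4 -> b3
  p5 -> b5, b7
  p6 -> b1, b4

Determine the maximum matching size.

4

For example, pair p1-b6, p2-b3, p5-b5, p6-b4.
The set {p2, p3, p4} has only 1 neighbour ({b3}), so by Hall's theorem at most 4 of the 6 left vertices can be matched.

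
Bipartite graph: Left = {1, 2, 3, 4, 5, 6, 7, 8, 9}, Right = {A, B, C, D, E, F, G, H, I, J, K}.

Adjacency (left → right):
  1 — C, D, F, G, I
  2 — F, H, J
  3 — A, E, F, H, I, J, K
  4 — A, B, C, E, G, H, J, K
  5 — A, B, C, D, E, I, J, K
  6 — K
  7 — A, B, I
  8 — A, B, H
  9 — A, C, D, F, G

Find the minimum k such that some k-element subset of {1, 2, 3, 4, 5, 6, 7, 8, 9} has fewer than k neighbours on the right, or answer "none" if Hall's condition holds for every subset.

A matching saturating every left vertex exists, for instance 1→D, 2→F, 3→A, 4→J, 5→E, 6→K, 7→B, 8→H, 9→G.
By Hall's marriage theorem, this means |N(S)| ≥ |S| for every subset S, so no violating subset exists.

none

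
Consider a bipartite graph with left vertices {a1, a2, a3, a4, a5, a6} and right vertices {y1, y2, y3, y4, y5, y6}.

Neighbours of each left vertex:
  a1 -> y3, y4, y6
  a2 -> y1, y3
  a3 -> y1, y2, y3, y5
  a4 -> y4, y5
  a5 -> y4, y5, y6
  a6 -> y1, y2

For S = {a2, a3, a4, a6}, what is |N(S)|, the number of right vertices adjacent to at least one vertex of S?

The union of neighbours of {a2, a3, a4, a6} is {y1, y2, y3, y4, y5}, which has 5 elements.
Since |N(S)| = 5 ≥ |S| = 4, Hall's condition holds for this subset.

5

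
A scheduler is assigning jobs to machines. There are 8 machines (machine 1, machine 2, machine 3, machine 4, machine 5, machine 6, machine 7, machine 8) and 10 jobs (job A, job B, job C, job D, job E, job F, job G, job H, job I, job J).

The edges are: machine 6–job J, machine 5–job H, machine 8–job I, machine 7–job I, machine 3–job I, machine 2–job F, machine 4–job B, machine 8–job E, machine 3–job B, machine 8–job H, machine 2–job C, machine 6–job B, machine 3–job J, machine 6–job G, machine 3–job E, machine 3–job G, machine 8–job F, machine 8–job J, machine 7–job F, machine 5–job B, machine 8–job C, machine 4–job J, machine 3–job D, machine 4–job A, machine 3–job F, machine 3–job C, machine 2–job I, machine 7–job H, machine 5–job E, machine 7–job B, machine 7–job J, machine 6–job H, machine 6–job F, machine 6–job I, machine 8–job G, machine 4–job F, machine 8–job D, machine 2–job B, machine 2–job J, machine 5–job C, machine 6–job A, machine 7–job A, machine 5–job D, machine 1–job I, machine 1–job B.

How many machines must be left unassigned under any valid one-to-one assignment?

For example, pair machine 1–job I, machine 2–job C, machine 3–job B, machine 4–job A, machine 5–job D, machine 6–job H, machine 7–job F, machine 8–job J.
This saturates every machine, so 8 is the maximum.
That matches 8 of the 8, leaving 0 unmatched; no matching can do better.

0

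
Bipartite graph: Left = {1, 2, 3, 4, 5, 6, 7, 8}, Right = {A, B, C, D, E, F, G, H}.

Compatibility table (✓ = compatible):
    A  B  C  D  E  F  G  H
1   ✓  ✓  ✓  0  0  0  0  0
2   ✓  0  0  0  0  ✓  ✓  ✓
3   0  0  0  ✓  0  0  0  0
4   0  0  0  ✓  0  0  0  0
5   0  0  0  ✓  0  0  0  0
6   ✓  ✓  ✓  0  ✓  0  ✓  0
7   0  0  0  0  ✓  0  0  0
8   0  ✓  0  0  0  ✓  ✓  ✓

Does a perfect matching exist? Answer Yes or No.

No

The set {3, 4, 5} has only 1 neighbour ({D}), so by Hall's theorem at most 6 of the 8 left vertices can be matched.
Hence no matching covers every left vertex.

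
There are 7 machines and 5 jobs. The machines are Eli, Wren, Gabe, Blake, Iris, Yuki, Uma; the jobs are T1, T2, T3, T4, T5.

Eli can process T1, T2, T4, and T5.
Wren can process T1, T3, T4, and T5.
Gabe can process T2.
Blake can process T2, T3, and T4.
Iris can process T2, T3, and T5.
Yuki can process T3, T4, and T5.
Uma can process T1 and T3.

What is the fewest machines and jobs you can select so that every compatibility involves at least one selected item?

{T1, T2, T3, T4, T5} is a vertex cover of size 5: every edge has an endpoint in this set.
No smaller cover exists because Eli–T1, Wren–T4, Gabe–T2, Blake–T3, Iris–T5 is a matching of size 5, and a cover must include an endpoint of each of these disjoint edges (König's theorem).

5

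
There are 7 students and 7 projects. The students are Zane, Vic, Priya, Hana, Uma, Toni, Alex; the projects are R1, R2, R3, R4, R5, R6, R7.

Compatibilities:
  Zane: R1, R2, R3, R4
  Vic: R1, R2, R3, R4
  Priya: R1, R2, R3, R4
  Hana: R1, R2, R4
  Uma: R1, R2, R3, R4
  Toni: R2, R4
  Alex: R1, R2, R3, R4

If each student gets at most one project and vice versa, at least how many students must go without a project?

For example, pair Zane→R1, Vic→R2, Priya→R3, Hana→R4.
The set {Zane, Vic, Priya, Hana, Uma, Toni, Alex} has only 4 neighbours ({R1, R2, R3, R4}), so by Hall's theorem at most 4 of the 7 students can be matched.
That matches 4 of the 7, leaving 3 unmatched; no matching can do better.

3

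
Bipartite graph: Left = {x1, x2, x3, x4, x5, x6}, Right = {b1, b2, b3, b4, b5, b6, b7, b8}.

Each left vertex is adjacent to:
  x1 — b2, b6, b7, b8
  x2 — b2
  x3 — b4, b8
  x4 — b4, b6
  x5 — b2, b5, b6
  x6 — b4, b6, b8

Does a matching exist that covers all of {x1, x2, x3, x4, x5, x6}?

Yes

A valid assignment of size 6: x1→b7, x2→b2, x3→b4, x4→b6, x5→b5, x6→b8.
Every left vertex is matched, so this matching saturates all of them.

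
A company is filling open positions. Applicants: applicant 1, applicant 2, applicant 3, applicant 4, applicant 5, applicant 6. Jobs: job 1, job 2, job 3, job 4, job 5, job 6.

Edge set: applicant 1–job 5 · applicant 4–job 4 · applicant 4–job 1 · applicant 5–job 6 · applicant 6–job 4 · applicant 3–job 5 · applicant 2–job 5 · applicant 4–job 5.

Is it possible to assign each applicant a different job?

No

The set {applicant 1, applicant 2, applicant 3} has only 1 neighbour ({job 5}), so by Hall's theorem at most 4 of the 6 applicants can be matched.
Hence no matching covers every applicant.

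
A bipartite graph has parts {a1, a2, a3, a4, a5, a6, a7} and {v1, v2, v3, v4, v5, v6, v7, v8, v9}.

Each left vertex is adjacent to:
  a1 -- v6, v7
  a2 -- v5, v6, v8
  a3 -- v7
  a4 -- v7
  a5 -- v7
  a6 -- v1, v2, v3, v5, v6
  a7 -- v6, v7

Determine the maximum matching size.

A valid assignment of size 4: a1→v6, a2→v8, a3→v7, a6→v3.
The set {a1, a3, a4, a5, a7} has only 2 neighbours ({v6, v7}), so by Hall's theorem at most 4 of the 7 left vertices can be matched.

4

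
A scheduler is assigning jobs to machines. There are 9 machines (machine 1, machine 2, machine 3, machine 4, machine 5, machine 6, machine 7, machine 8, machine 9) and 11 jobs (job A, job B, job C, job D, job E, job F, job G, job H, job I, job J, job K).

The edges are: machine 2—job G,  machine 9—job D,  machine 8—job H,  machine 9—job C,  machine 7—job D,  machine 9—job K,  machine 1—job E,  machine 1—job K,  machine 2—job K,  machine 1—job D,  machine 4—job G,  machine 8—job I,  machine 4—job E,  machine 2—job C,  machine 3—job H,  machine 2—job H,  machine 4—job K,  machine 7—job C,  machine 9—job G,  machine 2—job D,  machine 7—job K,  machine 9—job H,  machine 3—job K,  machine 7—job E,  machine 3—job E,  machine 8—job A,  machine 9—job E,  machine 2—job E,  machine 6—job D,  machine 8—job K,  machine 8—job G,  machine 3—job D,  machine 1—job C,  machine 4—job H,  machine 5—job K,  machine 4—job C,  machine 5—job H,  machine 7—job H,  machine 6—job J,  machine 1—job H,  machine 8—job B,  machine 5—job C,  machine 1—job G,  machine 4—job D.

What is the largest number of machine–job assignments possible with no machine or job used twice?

A valid assignment of size 8: machine 1–job K, machine 2–job C, machine 3–job E, machine 4–job G, machine 5–job H, machine 6–job J, machine 7–job D, machine 8–job B.
The set {machine 1, machine 2, machine 3, machine 4, machine 5, machine 7, machine 9} has only 6 neighbours ({job C, job D, job E, job G, job H, job K}), so by Hall's theorem at most 8 of the 9 machines can be matched.

8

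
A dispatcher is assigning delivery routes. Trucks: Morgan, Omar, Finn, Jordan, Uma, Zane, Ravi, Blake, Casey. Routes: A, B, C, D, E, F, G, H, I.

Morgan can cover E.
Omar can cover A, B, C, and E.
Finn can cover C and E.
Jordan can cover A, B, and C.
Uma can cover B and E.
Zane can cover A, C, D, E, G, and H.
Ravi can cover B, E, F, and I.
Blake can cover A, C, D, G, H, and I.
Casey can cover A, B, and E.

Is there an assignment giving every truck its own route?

The set {Morgan, Omar, Finn, Jordan, Uma, Casey} has only 4 neighbours ({A, B, C, E}), so by Hall's theorem at most 7 of the 9 trucks can be matched.
Hence no matching covers every truck.

No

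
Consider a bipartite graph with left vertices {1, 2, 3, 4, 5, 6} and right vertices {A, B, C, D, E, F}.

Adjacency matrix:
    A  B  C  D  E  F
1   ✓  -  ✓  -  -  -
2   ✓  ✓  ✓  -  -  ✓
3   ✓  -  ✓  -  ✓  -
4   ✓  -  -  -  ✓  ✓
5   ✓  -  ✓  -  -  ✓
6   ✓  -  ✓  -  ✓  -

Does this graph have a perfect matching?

The set {1, 3, 4, 5, 6} has only 4 neighbours ({A, C, E, F}), so by Hall's theorem at most 5 of the 6 left vertices can be matched.
Hence no matching covers every left vertex.

No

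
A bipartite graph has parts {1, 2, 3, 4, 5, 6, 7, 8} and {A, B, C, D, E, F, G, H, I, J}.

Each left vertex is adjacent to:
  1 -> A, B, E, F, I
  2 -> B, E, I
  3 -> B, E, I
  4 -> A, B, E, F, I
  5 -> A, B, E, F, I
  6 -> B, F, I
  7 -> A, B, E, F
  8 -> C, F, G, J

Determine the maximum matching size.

6

For example, pair 1–F, 2–B, 3–I, 4–E, 5–A, 8–J.
The set {1, 2, 3, 4, 5, 6, 7} has only 5 neighbours ({A, B, E, F, I}), so by Hall's theorem at most 6 of the 8 left vertices can be matched.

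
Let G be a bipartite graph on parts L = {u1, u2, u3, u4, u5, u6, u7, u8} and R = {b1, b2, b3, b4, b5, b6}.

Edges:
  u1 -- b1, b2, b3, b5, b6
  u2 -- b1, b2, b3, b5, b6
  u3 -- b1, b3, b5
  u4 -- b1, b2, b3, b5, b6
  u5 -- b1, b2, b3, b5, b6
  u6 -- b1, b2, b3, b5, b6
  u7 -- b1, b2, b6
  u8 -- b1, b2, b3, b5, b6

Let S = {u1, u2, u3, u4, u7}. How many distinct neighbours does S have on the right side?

5

The union of neighbours of {u1, u2, u3, u4, u7} is {b1, b2, b3, b5, b6}, which has 5 elements.
Since |N(S)| = 5 ≥ |S| = 5, Hall's condition holds for this subset.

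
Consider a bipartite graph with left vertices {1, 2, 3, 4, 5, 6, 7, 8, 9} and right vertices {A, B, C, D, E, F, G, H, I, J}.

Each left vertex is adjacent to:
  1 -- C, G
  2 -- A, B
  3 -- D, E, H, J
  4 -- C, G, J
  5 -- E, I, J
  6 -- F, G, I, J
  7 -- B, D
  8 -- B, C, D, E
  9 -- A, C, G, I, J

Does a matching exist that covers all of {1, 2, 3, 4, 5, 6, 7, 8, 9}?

A valid assignment of size 9: 1→G, 2→A, 3→E, 4→C, 5→I, 6→F, 7→D, 8→B, 9→J.
All 9 left vertices are covered.

Yes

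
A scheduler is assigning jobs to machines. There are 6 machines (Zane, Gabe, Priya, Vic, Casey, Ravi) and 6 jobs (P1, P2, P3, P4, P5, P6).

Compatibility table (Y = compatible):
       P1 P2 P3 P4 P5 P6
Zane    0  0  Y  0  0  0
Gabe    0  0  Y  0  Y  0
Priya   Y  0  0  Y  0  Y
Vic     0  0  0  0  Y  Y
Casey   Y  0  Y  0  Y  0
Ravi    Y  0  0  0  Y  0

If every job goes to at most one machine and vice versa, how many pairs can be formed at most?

One maximum matching: Zane-P3, Gabe-P5, Priya-P4, Vic-P6, Casey-P1.
The set {Zane, Gabe, Casey, Ravi} has only 3 neighbours ({P1, P3, P5}), so by Hall's theorem at most 5 of the 6 machines can be matched.

5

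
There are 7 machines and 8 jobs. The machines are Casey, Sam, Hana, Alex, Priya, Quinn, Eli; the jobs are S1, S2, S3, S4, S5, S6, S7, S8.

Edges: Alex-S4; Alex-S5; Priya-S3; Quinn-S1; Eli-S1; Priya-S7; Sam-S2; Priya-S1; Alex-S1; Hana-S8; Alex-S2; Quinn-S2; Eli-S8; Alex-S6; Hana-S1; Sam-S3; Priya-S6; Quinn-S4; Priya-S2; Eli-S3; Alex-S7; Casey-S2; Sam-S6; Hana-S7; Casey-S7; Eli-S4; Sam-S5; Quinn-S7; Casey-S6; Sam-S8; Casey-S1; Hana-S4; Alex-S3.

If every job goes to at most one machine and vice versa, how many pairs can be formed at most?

For example, pair Casey-S6, Sam-S3, Hana-S7, Alex-S5, Priya-S2, Quinn-S1, Eli-S4.
This saturates every machine, so 7 is the maximum.

7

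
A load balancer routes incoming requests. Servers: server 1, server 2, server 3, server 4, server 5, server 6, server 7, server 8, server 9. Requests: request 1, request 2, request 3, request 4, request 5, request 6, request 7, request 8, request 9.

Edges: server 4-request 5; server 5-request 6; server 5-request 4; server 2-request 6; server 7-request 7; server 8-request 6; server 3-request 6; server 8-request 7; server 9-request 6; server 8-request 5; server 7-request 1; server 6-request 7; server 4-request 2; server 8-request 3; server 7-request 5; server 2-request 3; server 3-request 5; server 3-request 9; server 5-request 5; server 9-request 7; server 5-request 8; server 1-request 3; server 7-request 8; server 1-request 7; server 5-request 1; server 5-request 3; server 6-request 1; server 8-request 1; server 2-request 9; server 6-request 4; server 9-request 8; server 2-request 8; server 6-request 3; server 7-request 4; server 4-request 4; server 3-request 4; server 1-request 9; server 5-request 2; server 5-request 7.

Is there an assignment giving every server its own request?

One maximum matching: server 1–request 3, server 2–request 8, server 3–request 9, server 4–request 2, server 5–request 4, server 6–request 1, server 7–request 5, server 8–request 6, server 9–request 7.
Every server is matched, so this is a perfect matching.

Yes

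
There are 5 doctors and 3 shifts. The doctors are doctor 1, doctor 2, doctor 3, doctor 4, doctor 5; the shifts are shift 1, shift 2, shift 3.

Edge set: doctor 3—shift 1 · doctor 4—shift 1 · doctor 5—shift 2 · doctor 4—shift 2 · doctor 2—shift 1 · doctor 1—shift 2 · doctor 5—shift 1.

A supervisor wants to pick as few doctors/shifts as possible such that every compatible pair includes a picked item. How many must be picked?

2

{shift 1, shift 2} is a vertex cover of size 2: every edge has an endpoint in this set.
No smaller cover exists because doctor 1–shift 2, doctor 2–shift 1 is a matching of size 2, and a cover must include an endpoint of each of these disjoint edges (König's theorem).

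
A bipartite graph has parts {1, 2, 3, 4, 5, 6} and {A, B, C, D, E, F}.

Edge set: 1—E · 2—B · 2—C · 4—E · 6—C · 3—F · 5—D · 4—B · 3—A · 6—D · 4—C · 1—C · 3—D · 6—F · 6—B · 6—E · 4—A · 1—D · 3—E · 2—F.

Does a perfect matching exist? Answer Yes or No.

Yes

For example, pair 1–C, 2–B, 3–F, 4–A, 5–D, 6–E.
All 6 left vertices are covered.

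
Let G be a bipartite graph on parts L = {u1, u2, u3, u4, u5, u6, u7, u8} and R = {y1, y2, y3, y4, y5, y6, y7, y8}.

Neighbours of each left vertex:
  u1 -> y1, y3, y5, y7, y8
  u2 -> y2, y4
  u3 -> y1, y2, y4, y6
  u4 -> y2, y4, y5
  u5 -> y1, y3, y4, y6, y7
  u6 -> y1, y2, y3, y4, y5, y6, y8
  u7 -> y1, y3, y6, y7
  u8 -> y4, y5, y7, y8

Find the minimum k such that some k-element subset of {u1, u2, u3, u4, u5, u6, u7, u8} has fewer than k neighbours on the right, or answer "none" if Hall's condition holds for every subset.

A matching saturating every left vertex exists, for instance u1→y3, u2→y4, u3→y2, u4→y5, u5→y6, u6→y8, u7→y1, u8→y7.
By Hall's marriage theorem, this means |N(S)| ≥ |S| for every subset S, so no violating subset exists.

none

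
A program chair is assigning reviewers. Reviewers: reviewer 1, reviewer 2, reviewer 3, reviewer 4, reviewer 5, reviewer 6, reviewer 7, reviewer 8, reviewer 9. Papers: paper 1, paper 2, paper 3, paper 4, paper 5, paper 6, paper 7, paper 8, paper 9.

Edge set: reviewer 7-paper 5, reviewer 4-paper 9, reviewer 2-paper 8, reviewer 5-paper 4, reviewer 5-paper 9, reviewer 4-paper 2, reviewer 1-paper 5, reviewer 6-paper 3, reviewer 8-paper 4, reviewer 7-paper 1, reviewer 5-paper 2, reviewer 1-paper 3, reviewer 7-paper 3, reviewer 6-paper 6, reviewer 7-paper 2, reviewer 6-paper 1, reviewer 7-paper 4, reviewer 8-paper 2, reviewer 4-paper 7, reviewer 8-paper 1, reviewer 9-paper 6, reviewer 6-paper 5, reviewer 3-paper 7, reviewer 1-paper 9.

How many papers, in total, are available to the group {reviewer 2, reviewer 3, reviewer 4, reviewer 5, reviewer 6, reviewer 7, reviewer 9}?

9

The union of neighbours of {reviewer 2, reviewer 3, reviewer 4, reviewer 5, reviewer 6, reviewer 7, reviewer 9} is {paper 1, paper 2, paper 3, paper 4, paper 5, paper 6, paper 7, paper 8, paper 9}, which has 9 elements.
Since |N(S)| = 9 ≥ |S| = 7, Hall's condition holds for this subset.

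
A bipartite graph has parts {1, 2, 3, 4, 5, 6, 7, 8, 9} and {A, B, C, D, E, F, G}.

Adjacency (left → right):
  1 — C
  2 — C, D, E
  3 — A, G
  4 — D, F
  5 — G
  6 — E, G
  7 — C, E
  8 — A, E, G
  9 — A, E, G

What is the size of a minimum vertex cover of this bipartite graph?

{2, 4, A, C, E, G} is a vertex cover of size 6: every edge has an endpoint in this set.
No smaller cover exists because 1–C, 2–D, 3–A, 4–F, 5–G, 6–E is a matching of size 6, and a cover must include an endpoint of each of these disjoint edges (König's theorem).

6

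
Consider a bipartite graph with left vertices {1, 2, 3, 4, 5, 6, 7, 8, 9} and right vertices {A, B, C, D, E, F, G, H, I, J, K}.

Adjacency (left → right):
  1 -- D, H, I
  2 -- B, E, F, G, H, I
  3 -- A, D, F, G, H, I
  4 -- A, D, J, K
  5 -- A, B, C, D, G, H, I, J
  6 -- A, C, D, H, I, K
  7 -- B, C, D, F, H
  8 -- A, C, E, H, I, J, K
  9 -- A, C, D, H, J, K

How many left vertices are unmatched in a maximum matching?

A valid assignment of size 9: 1–D, 2–E, 3–G, 4–K, 5–H, 6–I, 7–B, 8–A, 9–J.
This saturates every left vertex, so 9 is the maximum.
That matches 9 of the 9, leaving 0 unmatched; no matching can do better.

0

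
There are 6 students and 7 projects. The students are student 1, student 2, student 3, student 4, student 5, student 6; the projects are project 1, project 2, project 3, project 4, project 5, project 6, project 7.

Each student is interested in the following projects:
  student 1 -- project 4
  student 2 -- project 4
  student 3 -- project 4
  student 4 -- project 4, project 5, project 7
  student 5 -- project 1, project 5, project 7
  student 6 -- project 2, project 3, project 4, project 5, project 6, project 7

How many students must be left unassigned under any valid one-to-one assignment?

One maximum matching: student 1→project 4, student 4→project 7, student 5→project 1, student 6→project 3.
The set {student 1, student 2, student 3} has only 1 neighbour ({project 4}), so by Hall's theorem at most 4 of the 6 students can be matched.
That matches 4 of the 6, leaving 2 unmatched; no matching can do better.

2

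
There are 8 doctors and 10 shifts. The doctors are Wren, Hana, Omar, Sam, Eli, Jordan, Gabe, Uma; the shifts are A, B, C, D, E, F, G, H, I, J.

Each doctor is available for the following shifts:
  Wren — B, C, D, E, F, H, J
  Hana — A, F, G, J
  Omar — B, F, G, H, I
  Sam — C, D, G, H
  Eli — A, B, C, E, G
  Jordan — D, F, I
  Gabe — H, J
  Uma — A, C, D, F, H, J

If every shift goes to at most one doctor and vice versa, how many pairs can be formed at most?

A valid assignment of size 8: Wren-E, Hana-F, Omar-G, Sam-C, Eli-A, Jordan-D, Gabe-H, Uma-J.
All 8 doctors are matched, so no larger matching exists.

8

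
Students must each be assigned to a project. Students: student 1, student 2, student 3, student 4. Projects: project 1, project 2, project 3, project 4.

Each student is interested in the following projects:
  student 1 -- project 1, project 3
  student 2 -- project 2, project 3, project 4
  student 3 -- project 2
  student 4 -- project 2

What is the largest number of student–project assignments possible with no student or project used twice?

For example, pair student 1–project 1, student 2–project 4, student 3–project 2.
The set {student 3, student 4} has only 1 neighbour ({project 2}), so by Hall's theorem at most 3 of the 4 students can be matched.

3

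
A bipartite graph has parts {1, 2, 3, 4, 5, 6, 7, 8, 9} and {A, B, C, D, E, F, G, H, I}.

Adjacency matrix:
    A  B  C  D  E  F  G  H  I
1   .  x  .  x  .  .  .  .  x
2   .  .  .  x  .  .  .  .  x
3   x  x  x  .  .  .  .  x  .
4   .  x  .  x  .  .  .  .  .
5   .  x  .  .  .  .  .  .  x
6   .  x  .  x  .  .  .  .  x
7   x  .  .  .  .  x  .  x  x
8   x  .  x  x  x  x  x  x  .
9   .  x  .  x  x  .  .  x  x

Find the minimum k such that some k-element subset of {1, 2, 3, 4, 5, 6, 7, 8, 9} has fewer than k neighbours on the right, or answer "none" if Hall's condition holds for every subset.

Take S = {1, 2, 4, 5}. Its neighbourhood is {B, D, I}, so |N(S)| = 3 < |S| = 4.
Every subset of size less than 4 has at least as many neighbours as members, so 4 is the minimum.

4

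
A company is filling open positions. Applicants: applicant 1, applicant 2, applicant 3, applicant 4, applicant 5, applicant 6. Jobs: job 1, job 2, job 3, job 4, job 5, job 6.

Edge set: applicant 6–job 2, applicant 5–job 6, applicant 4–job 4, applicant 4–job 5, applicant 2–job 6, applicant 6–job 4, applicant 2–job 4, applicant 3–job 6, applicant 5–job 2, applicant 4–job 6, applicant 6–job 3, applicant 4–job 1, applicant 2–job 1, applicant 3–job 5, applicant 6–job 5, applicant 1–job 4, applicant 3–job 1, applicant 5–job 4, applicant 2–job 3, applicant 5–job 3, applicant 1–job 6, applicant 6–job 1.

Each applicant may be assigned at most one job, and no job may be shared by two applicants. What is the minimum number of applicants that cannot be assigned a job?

0

For example, pair applicant 1–job 4, applicant 2–job 3, applicant 3–job 1, applicant 4–job 6, applicant 5–job 2, applicant 6–job 5.
This saturates every applicant, so 6 is the maximum.
That matches 6 of the 6, leaving 0 unmatched; no matching can do better.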